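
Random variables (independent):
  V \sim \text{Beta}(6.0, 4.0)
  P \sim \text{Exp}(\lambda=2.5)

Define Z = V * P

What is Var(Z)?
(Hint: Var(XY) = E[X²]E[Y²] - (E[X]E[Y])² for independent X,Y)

Var(XY) = E[X²]E[Y²] - (E[X]E[Y])²
E[V] = 0.6, Var(V) = 0.021818182
E[P] = 0.4, Var(P) = 0.16
E[V²] = 0.021818182 + 0.6² = 0.38181818
E[P²] = 0.16 + 0.4² = 0.32
Var(Z) = 0.38181818*0.32 - (0.6*0.4)²
= 0.12218182 - 0.0576 = 0.064581818

0.064581818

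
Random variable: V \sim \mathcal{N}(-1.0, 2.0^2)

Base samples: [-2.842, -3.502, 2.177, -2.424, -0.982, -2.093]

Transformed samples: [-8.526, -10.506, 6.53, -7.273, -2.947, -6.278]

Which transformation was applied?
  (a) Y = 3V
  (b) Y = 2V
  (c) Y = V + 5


Checking option (a) Y = 3V:
  V = -2.842 -> Y = -8.526 ✓
  V = -3.502 -> Y = -10.506 ✓
  V = 2.177 -> Y = 6.53 ✓
All samples match this transformation.

(a) 3V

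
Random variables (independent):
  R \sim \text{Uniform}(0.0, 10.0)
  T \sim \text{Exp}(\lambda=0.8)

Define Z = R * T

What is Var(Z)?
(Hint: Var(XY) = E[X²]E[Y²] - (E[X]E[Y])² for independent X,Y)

Var(XY) = E[X²]E[Y²] - (E[X]E[Y])²
E[R] = 5, Var(R) = 8.3333333
E[T] = 1.25, Var(T) = 1.5625
E[R²] = 8.3333333 + 5² = 33.333333
E[T²] = 1.5625 + 1.25² = 3.125
Var(Z) = 33.333333*3.125 - (5*1.25)²
= 104.16667 - 39.0625 = 65.104167

65.104167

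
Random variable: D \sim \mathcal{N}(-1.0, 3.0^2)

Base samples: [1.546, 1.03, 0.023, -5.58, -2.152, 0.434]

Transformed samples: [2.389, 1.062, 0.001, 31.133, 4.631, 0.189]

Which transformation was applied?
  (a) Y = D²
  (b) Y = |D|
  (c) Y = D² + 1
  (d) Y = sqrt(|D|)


Checking option (a) Y = D²:
  D = 1.546 -> Y = 2.389 ✓
  D = 1.03 -> Y = 1.062 ✓
  D = 0.023 -> Y = 0.001 ✓
All samples match this transformation.

(a) D²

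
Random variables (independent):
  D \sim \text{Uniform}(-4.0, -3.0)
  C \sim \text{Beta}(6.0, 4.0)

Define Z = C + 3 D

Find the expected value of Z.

E[Z] = 3*E[D] + 1*E[C]
E[D] = -3.5
E[C] = 0.6
E[Z] = 3*(-3.5) + 1*0.6 = -9.9

-9.9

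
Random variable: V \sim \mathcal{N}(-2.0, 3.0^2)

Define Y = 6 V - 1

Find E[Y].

For Y = 6V - 1:
E[Y] = 6 * E[V] - 1
E[V] = -2.0 = -2
E[Y] = 6 * (-2) - 1 = -13

-13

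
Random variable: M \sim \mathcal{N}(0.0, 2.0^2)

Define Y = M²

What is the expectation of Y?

Using E[X²] = Var(X) + (E[X])²:
E[M] = 0
Var(M) = 2.0^2 = 4
E[M²] = 4 + 0² = 4 + 0 = 4

4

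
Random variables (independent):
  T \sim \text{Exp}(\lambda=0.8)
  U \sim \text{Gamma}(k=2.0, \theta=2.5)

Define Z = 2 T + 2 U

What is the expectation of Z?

E[Z] = 2*E[T] + 2*E[U]
E[T] = 1.25
E[U] = 5
E[Z] = 2*1.25 + 2*5 = 12.5

12.5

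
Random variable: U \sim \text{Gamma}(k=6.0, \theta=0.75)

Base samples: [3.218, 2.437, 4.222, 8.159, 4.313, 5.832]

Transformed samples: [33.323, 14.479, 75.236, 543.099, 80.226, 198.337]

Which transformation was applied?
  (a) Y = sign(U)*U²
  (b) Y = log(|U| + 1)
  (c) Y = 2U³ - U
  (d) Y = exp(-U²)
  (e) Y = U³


Checking option (e) Y = U³:
  U = 3.218 -> Y = 33.323 ✓
  U = 2.437 -> Y = 14.479 ✓
  U = 4.222 -> Y = 75.236 ✓
All samples match this transformation.

(e) U³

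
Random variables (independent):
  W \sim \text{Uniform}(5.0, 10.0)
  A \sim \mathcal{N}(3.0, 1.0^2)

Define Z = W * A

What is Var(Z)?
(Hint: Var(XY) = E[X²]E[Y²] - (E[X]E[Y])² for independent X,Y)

Var(XY) = E[X²]E[Y²] - (E[X]E[Y])²
E[W] = 7.5, Var(W) = 2.0833333
E[A] = 3, Var(A) = 1
E[W²] = 2.0833333 + 7.5² = 58.333333
E[A²] = 1 + 3² = 10
Var(Z) = 58.333333*10 - (7.5*3)²
= 583.33333 - 506.25 = 77.083333

77.083333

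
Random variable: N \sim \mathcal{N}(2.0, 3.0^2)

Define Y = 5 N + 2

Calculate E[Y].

For Y = 5N + 2:
E[Y] = 5 * E[N] + 2
E[N] = 2.0 = 2
E[Y] = 5 * 2 + 2 = 12

12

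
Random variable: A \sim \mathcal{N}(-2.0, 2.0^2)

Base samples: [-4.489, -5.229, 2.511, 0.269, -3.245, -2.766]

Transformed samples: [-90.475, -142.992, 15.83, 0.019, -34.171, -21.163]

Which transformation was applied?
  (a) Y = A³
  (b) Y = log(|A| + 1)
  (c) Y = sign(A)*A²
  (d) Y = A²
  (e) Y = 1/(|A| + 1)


Checking option (a) Y = A³:
  A = -4.489 -> Y = -90.475 ✓
  A = -5.229 -> Y = -142.992 ✓
  A = 2.511 -> Y = 15.83 ✓
All samples match this transformation.

(a) A³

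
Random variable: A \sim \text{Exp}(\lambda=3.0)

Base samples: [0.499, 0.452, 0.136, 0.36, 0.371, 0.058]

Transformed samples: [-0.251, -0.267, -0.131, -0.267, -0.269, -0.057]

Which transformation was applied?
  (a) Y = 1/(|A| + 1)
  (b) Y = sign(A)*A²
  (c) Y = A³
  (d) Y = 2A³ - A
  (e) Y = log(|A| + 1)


Checking option (d) Y = 2A³ - A:
  A = 0.499 -> Y = -0.251 ✓
  A = 0.452 -> Y = -0.267 ✓
  A = 0.136 -> Y = -0.131 ✓
All samples match this transformation.

(d) 2A³ - A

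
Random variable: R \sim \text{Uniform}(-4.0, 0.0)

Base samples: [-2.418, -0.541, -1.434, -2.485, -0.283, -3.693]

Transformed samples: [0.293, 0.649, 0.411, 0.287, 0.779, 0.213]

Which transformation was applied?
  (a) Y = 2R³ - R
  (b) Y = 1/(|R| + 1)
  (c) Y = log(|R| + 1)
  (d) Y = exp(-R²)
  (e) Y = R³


Checking option (b) Y = 1/(|R| + 1):
  R = -2.418 -> Y = 0.293 ✓
  R = -0.541 -> Y = 0.649 ✓
  R = -1.434 -> Y = 0.411 ✓
All samples match this transformation.

(b) 1/(|R| + 1)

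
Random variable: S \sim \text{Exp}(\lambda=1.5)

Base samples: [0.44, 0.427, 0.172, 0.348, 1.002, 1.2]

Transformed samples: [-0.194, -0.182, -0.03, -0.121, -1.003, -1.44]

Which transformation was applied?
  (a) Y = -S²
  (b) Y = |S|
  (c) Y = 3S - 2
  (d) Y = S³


Checking option (a) Y = -S²:
  S = 0.44 -> Y = -0.194 ✓
  S = 0.427 -> Y = -0.182 ✓
  S = 0.172 -> Y = -0.03 ✓
All samples match this transformation.

(a) -S²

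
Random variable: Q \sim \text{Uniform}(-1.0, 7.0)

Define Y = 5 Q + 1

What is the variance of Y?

For Y = aQ + b: Var(Y) = a² * Var(Q)
Var(Q) = (7 + 1)^2/12 = 5.3333333
Var(Y) = 5² * 5.3333333 = 25 * 5.3333333 = 133.33333

133.33333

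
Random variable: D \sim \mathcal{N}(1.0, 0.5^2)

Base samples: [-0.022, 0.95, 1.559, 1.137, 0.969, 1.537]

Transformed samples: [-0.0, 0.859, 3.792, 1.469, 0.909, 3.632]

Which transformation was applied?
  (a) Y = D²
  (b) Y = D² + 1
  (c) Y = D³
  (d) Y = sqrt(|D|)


Checking option (c) Y = D³:
  D = -0.022 -> Y = -0.0 ✓
  D = 0.95 -> Y = 0.859 ✓
  D = 1.559 -> Y = 3.792 ✓
All samples match this transformation.

(c) D³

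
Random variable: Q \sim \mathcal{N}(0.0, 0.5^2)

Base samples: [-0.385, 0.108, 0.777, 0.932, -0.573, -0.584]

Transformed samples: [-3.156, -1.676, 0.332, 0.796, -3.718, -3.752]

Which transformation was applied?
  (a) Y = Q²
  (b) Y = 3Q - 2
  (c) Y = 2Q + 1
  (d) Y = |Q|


Checking option (b) Y = 3Q - 2:
  Q = -0.385 -> Y = -3.156 ✓
  Q = 0.108 -> Y = -1.676 ✓
  Q = 0.777 -> Y = 0.332 ✓
All samples match this transformation.

(b) 3Q - 2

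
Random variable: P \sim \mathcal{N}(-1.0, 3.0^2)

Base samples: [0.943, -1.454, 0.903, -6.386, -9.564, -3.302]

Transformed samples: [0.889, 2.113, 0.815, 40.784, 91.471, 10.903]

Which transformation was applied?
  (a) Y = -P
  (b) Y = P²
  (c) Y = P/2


Checking option (b) Y = P²:
  P = 0.943 -> Y = 0.889 ✓
  P = -1.454 -> Y = 2.113 ✓
  P = 0.903 -> Y = 0.815 ✓
All samples match this transformation.

(b) P²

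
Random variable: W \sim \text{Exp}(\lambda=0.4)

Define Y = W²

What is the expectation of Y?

E[W²] = Var(W) + (E[W])² = 6.25 + 6.25 = 12.5

12.5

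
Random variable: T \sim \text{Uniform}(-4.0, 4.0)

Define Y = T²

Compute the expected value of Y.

E[T²] = Var(T) + (E[T])² = 5.3333333 + 0 = 5.3333333

5.3333333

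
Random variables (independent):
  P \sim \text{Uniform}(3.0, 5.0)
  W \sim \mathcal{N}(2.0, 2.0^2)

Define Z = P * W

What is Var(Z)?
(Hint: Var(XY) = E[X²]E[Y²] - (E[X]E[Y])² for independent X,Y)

Var(XY) = E[X²]E[Y²] - (E[X]E[Y])²
E[P] = 4, Var(P) = 0.33333333
E[W] = 2, Var(W) = 4
E[P²] = 0.33333333 + 4² = 16.333333
E[W²] = 4 + 2² = 8
Var(Z) = 16.333333*8 - (4*2)²
= 130.66667 - 64 = 66.666667

66.666667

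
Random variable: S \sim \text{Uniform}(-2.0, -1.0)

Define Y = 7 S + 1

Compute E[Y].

For Y = 7S + 1:
E[Y] = 7 * E[S] + 1
E[S] = (-2 - 1)/2 = -1.5
E[Y] = 7 * (-1.5) + 1 = -9.5

-9.5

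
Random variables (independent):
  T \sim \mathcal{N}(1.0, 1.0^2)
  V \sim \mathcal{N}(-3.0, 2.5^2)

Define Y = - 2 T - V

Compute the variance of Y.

For independent RVs: Var(aX + bY) = a²Var(X) + b²Var(Y)
Var(T) = 1
Var(V) = 6.25
Var(Y) = (-2)²*1 + (-1)²*6.25
= 4*1 + 1*6.25 = 10.25

10.25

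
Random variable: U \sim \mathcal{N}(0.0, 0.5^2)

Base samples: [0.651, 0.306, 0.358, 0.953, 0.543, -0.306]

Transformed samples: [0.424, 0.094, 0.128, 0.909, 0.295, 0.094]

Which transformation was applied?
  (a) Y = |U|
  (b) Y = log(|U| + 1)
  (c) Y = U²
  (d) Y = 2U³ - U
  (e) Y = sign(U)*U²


Checking option (c) Y = U²:
  U = 0.651 -> Y = 0.424 ✓
  U = 0.306 -> Y = 0.094 ✓
  U = 0.358 -> Y = 0.128 ✓
All samples match this transformation.

(c) U²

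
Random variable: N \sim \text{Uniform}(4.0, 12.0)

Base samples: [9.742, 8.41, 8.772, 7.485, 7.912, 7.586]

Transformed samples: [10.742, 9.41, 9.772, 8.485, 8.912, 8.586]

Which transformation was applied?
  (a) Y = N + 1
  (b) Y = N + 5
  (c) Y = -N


Checking option (a) Y = N + 1:
  N = 9.742 -> Y = 10.742 ✓
  N = 8.41 -> Y = 9.41 ✓
  N = 8.772 -> Y = 9.772 ✓
All samples match this transformation.

(a) N + 1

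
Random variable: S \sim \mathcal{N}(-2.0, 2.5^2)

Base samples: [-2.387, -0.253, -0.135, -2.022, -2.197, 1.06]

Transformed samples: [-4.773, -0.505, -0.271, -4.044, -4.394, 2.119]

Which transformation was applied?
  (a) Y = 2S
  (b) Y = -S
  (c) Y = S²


Checking option (a) Y = 2S:
  S = -2.387 -> Y = -4.773 ✓
  S = -0.253 -> Y = -0.505 ✓
  S = -0.135 -> Y = -0.271 ✓
All samples match this transformation.

(a) 2S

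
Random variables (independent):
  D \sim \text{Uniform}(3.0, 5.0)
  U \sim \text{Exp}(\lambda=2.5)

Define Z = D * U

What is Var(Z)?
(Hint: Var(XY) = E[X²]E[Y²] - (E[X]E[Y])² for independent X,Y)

Var(XY) = E[X²]E[Y²] - (E[X]E[Y])²
E[D] = 4, Var(D) = 0.33333333
E[U] = 0.4, Var(U) = 0.16
E[D²] = 0.33333333 + 4² = 16.333333
E[U²] = 0.16 + 0.4² = 0.32
Var(Z) = 16.333333*0.32 - (4*0.4)²
= 5.2266667 - 2.56 = 2.6666667

2.6666667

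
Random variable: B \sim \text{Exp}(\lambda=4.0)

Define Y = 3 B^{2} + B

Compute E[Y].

E[Y] = 3*E[B²] + 1*E[B]
E[B] = 0.25
E[B²] = Var(B) + (E[B])² = 0.0625 + 0.0625 = 0.125
E[Y] = 3*0.125 + 1*0.25 = 0.625

0.625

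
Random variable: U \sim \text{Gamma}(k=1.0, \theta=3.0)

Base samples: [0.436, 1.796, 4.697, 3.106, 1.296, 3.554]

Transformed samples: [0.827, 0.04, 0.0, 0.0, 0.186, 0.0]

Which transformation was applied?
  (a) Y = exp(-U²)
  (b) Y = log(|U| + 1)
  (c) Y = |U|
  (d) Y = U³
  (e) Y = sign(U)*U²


Checking option (a) Y = exp(-U²):
  U = 0.436 -> Y = 0.827 ✓
  U = 1.796 -> Y = 0.04 ✓
  U = 4.697 -> Y = 0.0 ✓
All samples match this transformation.

(a) exp(-U²)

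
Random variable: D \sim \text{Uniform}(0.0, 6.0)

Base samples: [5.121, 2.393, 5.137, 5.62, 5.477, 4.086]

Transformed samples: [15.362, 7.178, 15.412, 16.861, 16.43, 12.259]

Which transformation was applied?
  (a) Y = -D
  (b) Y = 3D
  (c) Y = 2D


Checking option (b) Y = 3D:
  D = 5.121 -> Y = 15.362 ✓
  D = 2.393 -> Y = 7.178 ✓
  D = 5.137 -> Y = 15.412 ✓
All samples match this transformation.

(b) 3D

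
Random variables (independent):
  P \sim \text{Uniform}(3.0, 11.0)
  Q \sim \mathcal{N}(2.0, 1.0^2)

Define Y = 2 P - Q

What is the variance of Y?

For independent RVs: Var(aX + bY) = a²Var(X) + b²Var(Y)
Var(P) = 5.3333333
Var(Q) = 1
Var(Y) = 2²*5.3333333 + (-1)²*1
= 4*5.3333333 + 1*1 = 22.333333

22.333333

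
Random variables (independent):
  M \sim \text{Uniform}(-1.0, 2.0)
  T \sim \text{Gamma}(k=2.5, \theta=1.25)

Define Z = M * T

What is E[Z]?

For independent RVs: E[XY] = E[X]*E[Y]
E[M] = 0.5
E[T] = 3.125
E[Z] = 0.5 * 3.125 = 1.5625

1.5625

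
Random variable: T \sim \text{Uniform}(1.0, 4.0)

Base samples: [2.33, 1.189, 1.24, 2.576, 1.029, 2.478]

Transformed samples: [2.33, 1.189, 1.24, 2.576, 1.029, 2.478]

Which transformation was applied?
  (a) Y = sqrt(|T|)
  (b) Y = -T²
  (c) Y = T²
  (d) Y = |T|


Checking option (d) Y = |T|:
  T = 2.33 -> Y = 2.33 ✓
  T = 1.189 -> Y = 1.189 ✓
  T = 1.24 -> Y = 1.24 ✓
All samples match this transformation.

(d) |T|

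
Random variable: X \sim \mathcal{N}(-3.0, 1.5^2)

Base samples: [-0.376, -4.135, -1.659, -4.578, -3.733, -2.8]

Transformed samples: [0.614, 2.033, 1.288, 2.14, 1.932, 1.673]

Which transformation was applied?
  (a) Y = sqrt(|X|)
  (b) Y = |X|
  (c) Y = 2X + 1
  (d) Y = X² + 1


Checking option (a) Y = sqrt(|X|):
  X = -0.376 -> Y = 0.614 ✓
  X = -4.135 -> Y = 2.033 ✓
  X = -1.659 -> Y = 1.288 ✓
All samples match this transformation.

(a) sqrt(|X|)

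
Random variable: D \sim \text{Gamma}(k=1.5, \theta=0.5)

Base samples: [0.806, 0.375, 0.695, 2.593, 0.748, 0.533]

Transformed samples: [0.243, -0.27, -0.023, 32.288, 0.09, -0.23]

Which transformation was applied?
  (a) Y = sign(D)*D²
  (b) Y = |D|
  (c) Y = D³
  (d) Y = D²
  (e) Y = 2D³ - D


Checking option (e) Y = 2D³ - D:
  D = 0.806 -> Y = 0.243 ✓
  D = 0.375 -> Y = -0.27 ✓
  D = 0.695 -> Y = -0.023 ✓
All samples match this transformation.

(e) 2D³ - D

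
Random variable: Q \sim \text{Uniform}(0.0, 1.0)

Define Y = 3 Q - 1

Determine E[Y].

For Y = 3Q - 1:
E[Y] = 3 * E[Q] - 1
E[Q] = (0 + 1)/2 = 0.5
E[Y] = 3 * 0.5 - 1 = 0.5

0.5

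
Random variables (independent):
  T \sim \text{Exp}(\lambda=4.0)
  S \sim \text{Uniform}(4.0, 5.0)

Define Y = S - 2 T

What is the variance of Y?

For independent RVs: Var(aX + bY) = a²Var(X) + b²Var(Y)
Var(T) = 0.0625
Var(S) = 0.083333333
Var(Y) = (-2)²*0.0625 + 1²*0.083333333
= 4*0.0625 + 1*0.083333333 = 0.33333333

0.33333333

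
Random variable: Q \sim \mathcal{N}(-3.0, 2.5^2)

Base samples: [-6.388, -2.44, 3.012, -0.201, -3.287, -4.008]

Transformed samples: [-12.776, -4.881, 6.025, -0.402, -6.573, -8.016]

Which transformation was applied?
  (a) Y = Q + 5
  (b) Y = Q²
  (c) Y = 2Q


Checking option (c) Y = 2Q:
  Q = -6.388 -> Y = -12.776 ✓
  Q = -2.44 -> Y = -4.881 ✓
  Q = 3.012 -> Y = 6.025 ✓
All samples match this transformation.

(c) 2Q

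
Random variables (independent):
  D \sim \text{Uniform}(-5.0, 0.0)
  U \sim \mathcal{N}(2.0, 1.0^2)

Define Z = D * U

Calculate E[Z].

For independent RVs: E[XY] = E[X]*E[Y]
E[D] = -2.5
E[U] = 2
E[Z] = -2.5 * 2 = -5

-5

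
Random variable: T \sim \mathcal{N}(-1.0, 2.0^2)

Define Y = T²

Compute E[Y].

Using E[X²] = Var(X) + (E[X])²:
E[T] = -1
Var(T) = 2.0^2 = 4
E[T²] = 4 + (-1)² = 4 + 1 = 5

5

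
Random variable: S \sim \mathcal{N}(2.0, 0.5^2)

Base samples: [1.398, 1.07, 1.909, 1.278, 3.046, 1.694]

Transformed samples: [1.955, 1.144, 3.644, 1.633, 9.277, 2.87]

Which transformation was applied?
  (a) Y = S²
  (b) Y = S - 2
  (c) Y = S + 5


Checking option (a) Y = S²:
  S = 1.398 -> Y = 1.955 ✓
  S = 1.07 -> Y = 1.144 ✓
  S = 1.909 -> Y = 3.644 ✓
All samples match this transformation.

(a) S²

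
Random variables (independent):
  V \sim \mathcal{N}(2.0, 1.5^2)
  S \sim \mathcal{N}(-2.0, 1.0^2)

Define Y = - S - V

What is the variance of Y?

For independent RVs: Var(aX + bY) = a²Var(X) + b²Var(Y)
Var(V) = 2.25
Var(S) = 1
Var(Y) = (-1)²*2.25 + (-1)²*1
= 1*2.25 + 1*1 = 3.25

3.25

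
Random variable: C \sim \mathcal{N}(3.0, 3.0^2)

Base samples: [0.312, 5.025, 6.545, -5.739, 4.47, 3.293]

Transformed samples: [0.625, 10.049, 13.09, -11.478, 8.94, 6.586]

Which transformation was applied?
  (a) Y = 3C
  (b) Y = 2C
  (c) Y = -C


Checking option (b) Y = 2C:
  C = 0.312 -> Y = 0.625 ✓
  C = 5.025 -> Y = 10.049 ✓
  C = 6.545 -> Y = 13.09 ✓
All samples match this transformation.

(b) 2C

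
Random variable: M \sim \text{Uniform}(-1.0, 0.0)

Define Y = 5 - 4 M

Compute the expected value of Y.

For Y = -4M + 5:
E[Y] = -4 * E[M] + 5
E[M] = (-1 + 0)/2 = -0.5
E[Y] = -4 * (-0.5) + 5 = 7

7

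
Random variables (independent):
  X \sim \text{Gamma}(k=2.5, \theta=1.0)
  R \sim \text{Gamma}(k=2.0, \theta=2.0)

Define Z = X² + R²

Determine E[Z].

E[Z] = E[X²] + E[R²]
E[X²] = Var(X) + E[X]² = 2.5 + 6.25 = 8.75
E[R²] = Var(R) + E[R]² = 8 + 16 = 24
E[Z] = 8.75 + 24 = 32.75

32.75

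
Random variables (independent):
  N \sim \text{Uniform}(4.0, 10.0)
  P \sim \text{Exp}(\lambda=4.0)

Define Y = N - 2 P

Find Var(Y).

For independent RVs: Var(aX + bY) = a²Var(X) + b²Var(Y)
Var(N) = 3
Var(P) = 0.0625
Var(Y) = 1²*3 + (-2)²*0.0625
= 1*3 + 4*0.0625 = 3.25

3.25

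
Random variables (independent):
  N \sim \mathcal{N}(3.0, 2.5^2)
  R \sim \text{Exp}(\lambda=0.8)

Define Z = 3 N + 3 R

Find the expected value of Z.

E[Z] = 3*E[N] + 3*E[R]
E[N] = 3
E[R] = 1.25
E[Z] = 3*3 + 3*1.25 = 12.75

12.75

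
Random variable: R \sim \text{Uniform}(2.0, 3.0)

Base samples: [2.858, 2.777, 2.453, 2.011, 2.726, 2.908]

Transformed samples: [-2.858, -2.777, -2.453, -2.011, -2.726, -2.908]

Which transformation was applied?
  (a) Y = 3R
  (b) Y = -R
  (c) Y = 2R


Checking option (b) Y = -R:
  R = 2.858 -> Y = -2.858 ✓
  R = 2.777 -> Y = -2.777 ✓
  R = 2.453 -> Y = -2.453 ✓
All samples match this transformation.

(b) -R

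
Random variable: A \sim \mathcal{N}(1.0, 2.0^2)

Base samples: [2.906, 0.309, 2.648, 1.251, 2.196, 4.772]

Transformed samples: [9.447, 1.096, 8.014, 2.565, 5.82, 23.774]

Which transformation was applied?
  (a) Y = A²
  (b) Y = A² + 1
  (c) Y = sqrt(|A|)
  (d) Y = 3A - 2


Checking option (b) Y = A² + 1:
  A = 2.906 -> Y = 9.447 ✓
  A = 0.309 -> Y = 1.096 ✓
  A = 2.648 -> Y = 8.014 ✓
All samples match this transformation.

(b) A² + 1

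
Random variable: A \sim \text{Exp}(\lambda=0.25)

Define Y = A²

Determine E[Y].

Using E[X²] = Var(X) + (E[X])²:
E[A] = 4
Var(A) = 1/0.25^2 = 16
E[A²] = 16 + 4² = 16 + 16 = 32

32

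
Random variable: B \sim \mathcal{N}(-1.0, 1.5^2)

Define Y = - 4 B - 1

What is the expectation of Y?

For Y = -4B - 1:
E[Y] = -4 * E[B] - 1
E[B] = -1.0 = -1
E[Y] = -4 * (-1) - 1 = 3

3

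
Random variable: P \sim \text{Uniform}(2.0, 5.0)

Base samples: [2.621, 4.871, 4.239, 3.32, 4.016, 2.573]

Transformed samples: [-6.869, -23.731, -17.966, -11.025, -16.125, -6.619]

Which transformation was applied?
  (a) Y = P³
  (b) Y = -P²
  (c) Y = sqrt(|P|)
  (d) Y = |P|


Checking option (b) Y = -P²:
  P = 2.621 -> Y = -6.869 ✓
  P = 4.871 -> Y = -23.731 ✓
  P = 4.239 -> Y = -17.966 ✓
All samples match this transformation.

(b) -P²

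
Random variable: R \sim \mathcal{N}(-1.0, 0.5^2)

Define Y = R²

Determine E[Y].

Using E[X²] = Var(X) + (E[X])²:
E[R] = -1
Var(R) = 0.5^2 = 0.25
E[R²] = 0.25 + (-1)² = 0.25 + 1 = 1.25

1.25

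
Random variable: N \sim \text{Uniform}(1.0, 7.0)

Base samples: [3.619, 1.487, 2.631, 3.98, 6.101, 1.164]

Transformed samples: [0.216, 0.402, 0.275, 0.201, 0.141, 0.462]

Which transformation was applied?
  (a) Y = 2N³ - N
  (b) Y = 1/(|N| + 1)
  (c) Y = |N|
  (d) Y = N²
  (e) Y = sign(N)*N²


Checking option (b) Y = 1/(|N| + 1):
  N = 3.619 -> Y = 0.216 ✓
  N = 1.487 -> Y = 0.402 ✓
  N = 2.631 -> Y = 0.275 ✓
All samples match this transformation.

(b) 1/(|N| + 1)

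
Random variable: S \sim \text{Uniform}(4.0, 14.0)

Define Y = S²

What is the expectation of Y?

Using E[X²] = Var(X) + (E[X])²:
E[S] = 9
Var(S) = (14 - 4)^2/12 = 8.3333333
E[S²] = 8.3333333 + 9² = 8.3333333 + 81 = 89.333333

89.333333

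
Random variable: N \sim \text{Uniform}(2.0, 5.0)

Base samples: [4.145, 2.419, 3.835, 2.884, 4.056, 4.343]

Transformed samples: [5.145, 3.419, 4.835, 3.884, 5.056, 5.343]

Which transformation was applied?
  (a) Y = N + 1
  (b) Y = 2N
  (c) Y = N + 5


Checking option (a) Y = N + 1:
  N = 4.145 -> Y = 5.145 ✓
  N = 2.419 -> Y = 3.419 ✓
  N = 3.835 -> Y = 4.835 ✓
All samples match this transformation.

(a) N + 1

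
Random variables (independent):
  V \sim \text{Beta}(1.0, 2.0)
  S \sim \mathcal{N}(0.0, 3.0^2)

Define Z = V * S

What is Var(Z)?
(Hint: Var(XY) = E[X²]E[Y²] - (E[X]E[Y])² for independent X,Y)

Var(XY) = E[X²]E[Y²] - (E[X]E[Y])²
E[V] = 0.33333333, Var(V) = 0.055555556
E[S] = 0, Var(S) = 9
E[V²] = 0.055555556 + 0.33333333² = 0.16666667
E[S²] = 9 + 0² = 9
Var(Z) = 0.16666667*9 - (0.33333333*0)²
= 1.5 - 0 = 1.5

1.5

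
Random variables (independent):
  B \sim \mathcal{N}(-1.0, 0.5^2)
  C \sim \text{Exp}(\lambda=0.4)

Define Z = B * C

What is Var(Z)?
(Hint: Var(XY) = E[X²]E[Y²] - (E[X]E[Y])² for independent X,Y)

Var(XY) = E[X²]E[Y²] - (E[X]E[Y])²
E[B] = -1, Var(B) = 0.25
E[C] = 2.5, Var(C) = 6.25
E[B²] = 0.25 + (-1)² = 1.25
E[C²] = 6.25 + 2.5² = 12.5
Var(Z) = 1.25*12.5 - (-1*2.5)²
= 15.625 - 6.25 = 9.375

9.375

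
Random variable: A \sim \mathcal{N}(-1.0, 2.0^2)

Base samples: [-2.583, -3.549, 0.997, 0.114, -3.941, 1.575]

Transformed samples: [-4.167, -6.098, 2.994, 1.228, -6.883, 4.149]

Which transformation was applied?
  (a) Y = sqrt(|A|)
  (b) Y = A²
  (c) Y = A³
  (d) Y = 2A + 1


Checking option (d) Y = 2A + 1:
  A = -2.583 -> Y = -4.167 ✓
  A = -3.549 -> Y = -6.098 ✓
  A = 0.997 -> Y = 2.994 ✓
All samples match this transformation.

(d) 2A + 1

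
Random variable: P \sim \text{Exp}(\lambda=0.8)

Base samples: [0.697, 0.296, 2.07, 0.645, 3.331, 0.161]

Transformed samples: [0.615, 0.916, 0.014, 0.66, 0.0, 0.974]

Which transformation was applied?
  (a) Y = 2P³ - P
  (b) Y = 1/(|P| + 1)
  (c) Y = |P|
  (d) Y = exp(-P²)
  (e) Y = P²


Checking option (d) Y = exp(-P²):
  P = 0.697 -> Y = 0.615 ✓
  P = 0.296 -> Y = 0.916 ✓
  P = 2.07 -> Y = 0.014 ✓
All samples match this transformation.

(d) exp(-P²)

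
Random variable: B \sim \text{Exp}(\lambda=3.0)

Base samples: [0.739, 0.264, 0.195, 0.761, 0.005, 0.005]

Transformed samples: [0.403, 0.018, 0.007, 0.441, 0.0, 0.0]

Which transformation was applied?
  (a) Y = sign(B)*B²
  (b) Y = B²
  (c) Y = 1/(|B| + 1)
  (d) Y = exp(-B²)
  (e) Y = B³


Checking option (e) Y = B³:
  B = 0.739 -> Y = 0.403 ✓
  B = 0.264 -> Y = 0.018 ✓
  B = 0.195 -> Y = 0.007 ✓
All samples match this transformation.

(e) B³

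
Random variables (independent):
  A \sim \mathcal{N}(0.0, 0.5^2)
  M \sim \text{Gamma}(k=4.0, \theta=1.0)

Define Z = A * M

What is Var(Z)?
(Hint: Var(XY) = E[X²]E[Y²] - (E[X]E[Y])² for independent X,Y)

Var(XY) = E[X²]E[Y²] - (E[X]E[Y])²
E[A] = 0, Var(A) = 0.25
E[M] = 4, Var(M) = 4
E[A²] = 0.25 + 0² = 0.25
E[M²] = 4 + 4² = 20
Var(Z) = 0.25*20 - (0*4)²
= 5 - 0 = 5

5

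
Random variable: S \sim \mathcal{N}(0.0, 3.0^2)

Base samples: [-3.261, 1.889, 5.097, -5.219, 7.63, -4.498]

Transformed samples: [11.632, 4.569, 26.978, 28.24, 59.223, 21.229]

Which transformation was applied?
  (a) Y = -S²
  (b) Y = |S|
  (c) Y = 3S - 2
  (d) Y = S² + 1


Checking option (d) Y = S² + 1:
  S = -3.261 -> Y = 11.632 ✓
  S = 1.889 -> Y = 4.569 ✓
  S = 5.097 -> Y = 26.978 ✓
All samples match this transformation.

(d) S² + 1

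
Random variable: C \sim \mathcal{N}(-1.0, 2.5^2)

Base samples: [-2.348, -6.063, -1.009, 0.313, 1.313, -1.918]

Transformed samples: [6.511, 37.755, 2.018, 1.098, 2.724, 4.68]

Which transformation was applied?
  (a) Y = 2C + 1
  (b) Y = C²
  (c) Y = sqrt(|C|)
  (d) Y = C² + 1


Checking option (d) Y = C² + 1:
  C = -2.348 -> Y = 6.511 ✓
  C = -6.063 -> Y = 37.755 ✓
  C = -1.009 -> Y = 2.018 ✓
All samples match this transformation.

(d) C² + 1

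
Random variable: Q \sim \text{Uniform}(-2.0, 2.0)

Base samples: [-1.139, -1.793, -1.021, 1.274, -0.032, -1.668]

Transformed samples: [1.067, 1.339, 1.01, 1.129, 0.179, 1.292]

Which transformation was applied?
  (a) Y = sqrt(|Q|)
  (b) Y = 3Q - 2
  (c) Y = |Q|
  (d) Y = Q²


Checking option (a) Y = sqrt(|Q|):
  Q = -1.139 -> Y = 1.067 ✓
  Q = -1.793 -> Y = 1.339 ✓
  Q = -1.021 -> Y = 1.01 ✓
All samples match this transformation.

(a) sqrt(|Q|)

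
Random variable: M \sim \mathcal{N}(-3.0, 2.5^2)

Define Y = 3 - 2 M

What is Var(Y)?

For Y = aM + b: Var(Y) = a² * Var(M)
Var(M) = 2.5^2 = 6.25
Var(Y) = (-2)² * 6.25 = 4 * 6.25 = 25

25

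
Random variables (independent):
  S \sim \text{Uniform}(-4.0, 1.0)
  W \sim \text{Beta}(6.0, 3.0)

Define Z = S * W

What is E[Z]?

For independent RVs: E[XY] = E[X]*E[Y]
E[S] = -1.5
E[W] = 0.66666667
E[Z] = -1.5 * 0.66666667 = -1

-1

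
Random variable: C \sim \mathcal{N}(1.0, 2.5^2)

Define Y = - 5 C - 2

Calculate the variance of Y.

For Y = aC + b: Var(Y) = a² * Var(C)
Var(C) = 2.5^2 = 6.25
Var(Y) = (-5)² * 6.25 = 25 * 6.25 = 156.25

156.25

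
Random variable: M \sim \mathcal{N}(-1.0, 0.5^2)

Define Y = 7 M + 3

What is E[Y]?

For Y = 7M + 3:
E[Y] = 7 * E[M] + 3
E[M] = -1.0 = -1
E[Y] = 7 * (-1) + 3 = -4

-4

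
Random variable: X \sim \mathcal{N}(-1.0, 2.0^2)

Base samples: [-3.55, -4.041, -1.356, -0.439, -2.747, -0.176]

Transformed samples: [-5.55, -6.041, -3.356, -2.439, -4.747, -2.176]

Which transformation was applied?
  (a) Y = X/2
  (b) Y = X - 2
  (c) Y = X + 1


Checking option (b) Y = X - 2:
  X = -3.55 -> Y = -5.55 ✓
  X = -4.041 -> Y = -6.041 ✓
  X = -1.356 -> Y = -3.356 ✓
All samples match this transformation.

(b) X - 2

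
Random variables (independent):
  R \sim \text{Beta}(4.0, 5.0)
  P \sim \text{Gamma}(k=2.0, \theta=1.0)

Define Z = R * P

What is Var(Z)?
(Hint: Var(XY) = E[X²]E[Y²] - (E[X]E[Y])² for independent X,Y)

Var(XY) = E[X²]E[Y²] - (E[X]E[Y])²
E[R] = 0.44444444, Var(R) = 0.024691358
E[P] = 2, Var(P) = 2
E[R²] = 0.024691358 + 0.44444444² = 0.22222222
E[P²] = 2 + 2² = 6
Var(Z) = 0.22222222*6 - (0.44444444*2)²
= 1.3333333 - 0.79012346 = 0.54320988

0.54320988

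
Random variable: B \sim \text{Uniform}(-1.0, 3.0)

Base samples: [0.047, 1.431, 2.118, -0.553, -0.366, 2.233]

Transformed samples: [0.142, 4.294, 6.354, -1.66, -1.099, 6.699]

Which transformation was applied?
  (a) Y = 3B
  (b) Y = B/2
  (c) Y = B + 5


Checking option (a) Y = 3B:
  B = 0.047 -> Y = 0.142 ✓
  B = 1.431 -> Y = 4.294 ✓
  B = 2.118 -> Y = 6.354 ✓
All samples match this transformation.

(a) 3B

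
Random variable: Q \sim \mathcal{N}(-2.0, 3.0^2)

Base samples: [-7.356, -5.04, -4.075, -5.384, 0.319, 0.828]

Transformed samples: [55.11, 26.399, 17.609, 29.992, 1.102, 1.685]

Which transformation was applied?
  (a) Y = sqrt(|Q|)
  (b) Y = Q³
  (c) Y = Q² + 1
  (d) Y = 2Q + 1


Checking option (c) Y = Q² + 1:
  Q = -7.356 -> Y = 55.11 ✓
  Q = -5.04 -> Y = 26.399 ✓
  Q = -4.075 -> Y = 17.609 ✓
All samples match this transformation.

(c) Q² + 1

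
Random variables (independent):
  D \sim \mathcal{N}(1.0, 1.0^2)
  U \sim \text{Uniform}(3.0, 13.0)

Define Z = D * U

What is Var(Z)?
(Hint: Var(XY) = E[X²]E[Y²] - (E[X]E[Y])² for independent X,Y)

Var(XY) = E[X²]E[Y²] - (E[X]E[Y])²
E[D] = 1, Var(D) = 1
E[U] = 8, Var(U) = 8.3333333
E[D²] = 1 + 1² = 2
E[U²] = 8.3333333 + 8² = 72.333333
Var(Z) = 2*72.333333 - (1*8)²
= 144.66667 - 64 = 80.666667

80.666667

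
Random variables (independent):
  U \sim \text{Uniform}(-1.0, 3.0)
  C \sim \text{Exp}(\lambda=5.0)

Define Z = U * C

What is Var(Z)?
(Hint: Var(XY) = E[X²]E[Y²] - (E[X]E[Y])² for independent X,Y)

Var(XY) = E[X²]E[Y²] - (E[X]E[Y])²
E[U] = 1, Var(U) = 1.3333333
E[C] = 0.2, Var(C) = 0.04
E[U²] = 1.3333333 + 1² = 2.3333333
E[C²] = 0.04 + 0.2² = 0.08
Var(Z) = 2.3333333*0.08 - (1*0.2)²
= 0.18666667 - 0.04 = 0.14666667

0.14666667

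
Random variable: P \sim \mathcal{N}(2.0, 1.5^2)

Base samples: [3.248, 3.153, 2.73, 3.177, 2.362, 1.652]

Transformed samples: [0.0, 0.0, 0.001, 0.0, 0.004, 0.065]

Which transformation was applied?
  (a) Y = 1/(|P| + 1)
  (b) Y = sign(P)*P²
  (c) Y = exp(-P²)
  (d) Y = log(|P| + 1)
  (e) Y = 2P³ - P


Checking option (c) Y = exp(-P²):
  P = 3.248 -> Y = 0.0 ✓
  P = 3.153 -> Y = 0.0 ✓
  P = 2.73 -> Y = 0.001 ✓
All samples match this transformation.

(c) exp(-P²)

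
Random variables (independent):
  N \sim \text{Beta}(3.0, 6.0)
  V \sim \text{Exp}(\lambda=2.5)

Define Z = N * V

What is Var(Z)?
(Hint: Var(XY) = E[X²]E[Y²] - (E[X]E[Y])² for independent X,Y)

Var(XY) = E[X²]E[Y²] - (E[X]E[Y])²
E[N] = 0.33333333, Var(N) = 0.022222222
E[V] = 0.4, Var(V) = 0.16
E[N²] = 0.022222222 + 0.33333333² = 0.13333333
E[V²] = 0.16 + 0.4² = 0.32
Var(Z) = 0.13333333*0.32 - (0.33333333*0.4)²
= 0.042666667 - 0.017777778 = 0.024888889

0.024888889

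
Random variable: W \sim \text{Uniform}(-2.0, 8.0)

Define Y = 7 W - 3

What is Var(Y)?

For Y = aW + b: Var(Y) = a² * Var(W)
Var(W) = (8 + 2)^2/12 = 8.3333333
Var(Y) = 7² * 8.3333333 = 49 * 8.3333333 = 408.33333

408.33333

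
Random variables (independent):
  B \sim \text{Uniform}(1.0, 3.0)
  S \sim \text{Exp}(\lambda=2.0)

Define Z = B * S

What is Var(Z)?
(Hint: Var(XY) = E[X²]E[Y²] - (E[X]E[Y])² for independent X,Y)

Var(XY) = E[X²]E[Y²] - (E[X]E[Y])²
E[B] = 2, Var(B) = 0.33333333
E[S] = 0.5, Var(S) = 0.25
E[B²] = 0.33333333 + 2² = 4.3333333
E[S²] = 0.25 + 0.5² = 0.5
Var(Z) = 4.3333333*0.5 - (2*0.5)²
= 2.1666667 - 1 = 1.1666667

1.1666667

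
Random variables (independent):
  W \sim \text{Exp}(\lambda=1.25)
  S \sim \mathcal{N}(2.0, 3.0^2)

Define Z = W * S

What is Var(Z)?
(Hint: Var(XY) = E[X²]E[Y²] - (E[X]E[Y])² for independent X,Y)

Var(XY) = E[X²]E[Y²] - (E[X]E[Y])²
E[W] = 0.8, Var(W) = 0.64
E[S] = 2, Var(S) = 9
E[W²] = 0.64 + 0.8² = 1.28
E[S²] = 9 + 2² = 13
Var(Z) = 1.28*13 - (0.8*2)²
= 16.64 - 2.56 = 14.08

14.08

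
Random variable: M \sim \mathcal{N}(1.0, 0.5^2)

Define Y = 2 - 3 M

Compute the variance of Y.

For Y = aM + b: Var(Y) = a² * Var(M)
Var(M) = 0.5^2 = 0.25
Var(Y) = (-3)² * 0.25 = 9 * 0.25 = 2.25

2.25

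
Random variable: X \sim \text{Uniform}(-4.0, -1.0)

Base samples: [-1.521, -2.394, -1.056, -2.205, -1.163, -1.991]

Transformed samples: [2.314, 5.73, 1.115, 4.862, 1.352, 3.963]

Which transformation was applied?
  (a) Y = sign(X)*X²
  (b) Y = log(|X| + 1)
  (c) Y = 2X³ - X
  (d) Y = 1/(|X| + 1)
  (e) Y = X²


Checking option (e) Y = X²:
  X = -1.521 -> Y = 2.314 ✓
  X = -2.394 -> Y = 5.73 ✓
  X = -1.056 -> Y = 1.115 ✓
All samples match this transformation.

(e) X²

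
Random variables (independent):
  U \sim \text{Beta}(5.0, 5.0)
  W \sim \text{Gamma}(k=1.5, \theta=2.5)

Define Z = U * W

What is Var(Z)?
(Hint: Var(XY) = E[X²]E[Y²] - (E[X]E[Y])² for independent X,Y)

Var(XY) = E[X²]E[Y²] - (E[X]E[Y])²
E[U] = 0.5, Var(U) = 0.022727273
E[W] = 3.75, Var(W) = 9.375
E[U²] = 0.022727273 + 0.5² = 0.27272727
E[W²] = 9.375 + 3.75² = 23.4375
Var(Z) = 0.27272727*23.4375 - (0.5*3.75)²
= 6.3920455 - 3.515625 = 2.8764205

2.8764205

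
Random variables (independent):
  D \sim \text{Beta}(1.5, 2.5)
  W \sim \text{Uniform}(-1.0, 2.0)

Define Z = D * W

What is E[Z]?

For independent RVs: E[XY] = E[X]*E[Y]
E[D] = 0.375
E[W] = 0.5
E[Z] = 0.375 * 0.5 = 0.1875

0.1875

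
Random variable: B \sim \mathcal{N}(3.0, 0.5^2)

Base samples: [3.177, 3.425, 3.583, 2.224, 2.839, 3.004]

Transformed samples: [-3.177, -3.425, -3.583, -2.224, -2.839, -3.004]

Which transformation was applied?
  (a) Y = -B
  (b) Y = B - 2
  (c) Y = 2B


Checking option (a) Y = -B:
  B = 3.177 -> Y = -3.177 ✓
  B = 3.425 -> Y = -3.425 ✓
  B = 3.583 -> Y = -3.583 ✓
All samples match this transformation.

(a) -B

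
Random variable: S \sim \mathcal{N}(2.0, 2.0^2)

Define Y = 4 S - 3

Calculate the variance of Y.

For Y = aS + b: Var(Y) = a² * Var(S)
Var(S) = 2.0^2 = 4
Var(Y) = 4² * 4 = 16 * 4 = 64

64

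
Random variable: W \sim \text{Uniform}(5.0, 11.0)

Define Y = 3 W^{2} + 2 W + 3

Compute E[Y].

E[Y] = 3*E[W²] + 2*E[W] + 3
E[W] = 8
E[W²] = Var(W) + (E[W])² = 3 + 64 = 67
E[Y] = 3*67 + 2*8 + 3 = 220

220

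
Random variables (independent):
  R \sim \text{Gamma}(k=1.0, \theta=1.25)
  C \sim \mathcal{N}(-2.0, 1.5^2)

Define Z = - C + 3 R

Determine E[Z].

E[Z] = 3*E[R] - 1*E[C]
E[R] = 1.25
E[C] = -2
E[Z] = 3*1.25 - 1*(-2) = 5.75

5.75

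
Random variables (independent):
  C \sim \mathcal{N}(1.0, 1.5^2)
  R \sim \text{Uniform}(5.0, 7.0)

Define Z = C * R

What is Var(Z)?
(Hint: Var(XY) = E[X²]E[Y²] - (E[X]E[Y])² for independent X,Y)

Var(XY) = E[X²]E[Y²] - (E[X]E[Y])²
E[C] = 1, Var(C) = 2.25
E[R] = 6, Var(R) = 0.33333333
E[C²] = 2.25 + 1² = 3.25
E[R²] = 0.33333333 + 6² = 36.333333
Var(Z) = 3.25*36.333333 - (1*6)²
= 118.08333 - 36 = 82.083333

82.083333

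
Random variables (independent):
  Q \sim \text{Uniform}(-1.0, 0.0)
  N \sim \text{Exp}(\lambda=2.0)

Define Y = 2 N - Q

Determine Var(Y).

For independent RVs: Var(aX + bY) = a²Var(X) + b²Var(Y)
Var(Q) = 0.083333333
Var(N) = 0.25
Var(Y) = (-1)²*0.083333333 + 2²*0.25
= 1*0.083333333 + 4*0.25 = 1.0833333

1.0833333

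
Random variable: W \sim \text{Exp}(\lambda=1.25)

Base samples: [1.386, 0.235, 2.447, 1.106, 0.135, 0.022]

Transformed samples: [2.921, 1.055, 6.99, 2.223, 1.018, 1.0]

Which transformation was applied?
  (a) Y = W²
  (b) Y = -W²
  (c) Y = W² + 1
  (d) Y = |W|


Checking option (c) Y = W² + 1:
  W = 1.386 -> Y = 2.921 ✓
  W = 0.235 -> Y = 1.055 ✓
  W = 2.447 -> Y = 6.99 ✓
All samples match this transformation.

(c) W² + 1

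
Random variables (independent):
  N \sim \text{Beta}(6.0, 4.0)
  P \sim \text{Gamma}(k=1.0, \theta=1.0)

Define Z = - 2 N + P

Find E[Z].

E[Z] = -2*E[N] + 1*E[P]
E[N] = 0.6
E[P] = 1
E[Z] = -2*0.6 + 1*1 = -0.2

-0.2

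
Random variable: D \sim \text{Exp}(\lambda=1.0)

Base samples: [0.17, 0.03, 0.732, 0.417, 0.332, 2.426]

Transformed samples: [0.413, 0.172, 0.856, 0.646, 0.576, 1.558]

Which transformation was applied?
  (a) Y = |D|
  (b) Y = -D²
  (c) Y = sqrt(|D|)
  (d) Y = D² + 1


Checking option (c) Y = sqrt(|D|):
  D = 0.17 -> Y = 0.413 ✓
  D = 0.03 -> Y = 0.172 ✓
  D = 0.732 -> Y = 0.856 ✓
All samples match this transformation.

(c) sqrt(|D|)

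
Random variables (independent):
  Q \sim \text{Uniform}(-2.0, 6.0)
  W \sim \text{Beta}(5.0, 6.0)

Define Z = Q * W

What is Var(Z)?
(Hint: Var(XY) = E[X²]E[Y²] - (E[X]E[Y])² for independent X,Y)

Var(XY) = E[X²]E[Y²] - (E[X]E[Y])²
E[Q] = 2, Var(Q) = 5.3333333
E[W] = 0.45454545, Var(W) = 0.020661157
E[Q²] = 5.3333333 + 2² = 9.3333333
E[W²] = 0.020661157 + 0.45454545² = 0.22727273
Var(Z) = 9.3333333*0.22727273 - (2*0.45454545)²
= 2.1212121 - 0.82644628 = 1.2947658

1.2947658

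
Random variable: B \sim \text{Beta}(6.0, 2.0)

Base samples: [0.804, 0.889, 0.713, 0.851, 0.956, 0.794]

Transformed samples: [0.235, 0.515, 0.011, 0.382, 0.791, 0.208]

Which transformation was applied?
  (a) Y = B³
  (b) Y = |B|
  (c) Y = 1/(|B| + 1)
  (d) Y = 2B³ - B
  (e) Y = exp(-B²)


Checking option (d) Y = 2B³ - B:
  B = 0.804 -> Y = 0.235 ✓
  B = 0.889 -> Y = 0.515 ✓
  B = 0.713 -> Y = 0.011 ✓
All samples match this transformation.

(d) 2B³ - B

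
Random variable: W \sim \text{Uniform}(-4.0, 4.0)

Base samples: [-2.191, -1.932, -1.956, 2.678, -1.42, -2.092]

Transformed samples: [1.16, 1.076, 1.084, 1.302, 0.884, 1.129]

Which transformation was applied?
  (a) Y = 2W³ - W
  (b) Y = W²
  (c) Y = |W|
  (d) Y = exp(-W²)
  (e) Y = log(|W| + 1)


Checking option (e) Y = log(|W| + 1):
  W = -2.191 -> Y = 1.16 ✓
  W = -1.932 -> Y = 1.076 ✓
  W = -1.956 -> Y = 1.084 ✓
All samples match this transformation.

(e) log(|W| + 1)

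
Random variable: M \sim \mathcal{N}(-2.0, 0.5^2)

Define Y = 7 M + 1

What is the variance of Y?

For Y = aM + b: Var(Y) = a² * Var(M)
Var(M) = 0.5^2 = 0.25
Var(Y) = 7² * 0.25 = 49 * 0.25 = 12.25

12.25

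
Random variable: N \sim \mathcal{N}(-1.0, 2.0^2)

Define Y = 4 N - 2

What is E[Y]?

For Y = 4N - 2:
E[Y] = 4 * E[N] - 2
E[N] = -1.0 = -1
E[Y] = 4 * (-1) - 2 = -6

-6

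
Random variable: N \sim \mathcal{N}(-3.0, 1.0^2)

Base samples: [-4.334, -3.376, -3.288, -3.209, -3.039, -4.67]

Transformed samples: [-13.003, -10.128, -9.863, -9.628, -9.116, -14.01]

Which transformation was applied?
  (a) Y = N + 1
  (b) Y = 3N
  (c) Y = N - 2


Checking option (b) Y = 3N:
  N = -4.334 -> Y = -13.003 ✓
  N = -3.376 -> Y = -10.128 ✓
  N = -3.288 -> Y = -9.863 ✓
All samples match this transformation.

(b) 3N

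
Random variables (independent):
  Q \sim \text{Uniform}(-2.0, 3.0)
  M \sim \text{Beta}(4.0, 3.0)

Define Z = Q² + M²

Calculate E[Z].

E[Z] = E[Q²] + E[M²]
E[Q²] = Var(Q) + E[Q]² = 2.0833333 + 0.25 = 2.3333333
E[M²] = Var(M) + E[M]² = 0.030612245 + 0.32653061 = 0.35714286
E[Z] = 2.3333333 + 0.35714286 = 2.6904762

2.6904762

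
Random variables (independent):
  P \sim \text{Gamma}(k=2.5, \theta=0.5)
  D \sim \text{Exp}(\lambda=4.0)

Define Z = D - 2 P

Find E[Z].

E[Z] = -2*E[P] + 1*E[D]
E[P] = 1.25
E[D] = 0.25
E[Z] = -2*1.25 + 1*0.25 = -2.25

-2.25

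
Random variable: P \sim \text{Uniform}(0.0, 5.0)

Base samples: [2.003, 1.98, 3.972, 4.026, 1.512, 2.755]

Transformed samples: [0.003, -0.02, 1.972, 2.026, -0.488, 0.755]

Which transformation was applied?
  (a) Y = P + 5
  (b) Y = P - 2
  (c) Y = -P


Checking option (b) Y = P - 2:
  P = 2.003 -> Y = 0.003 ✓
  P = 1.98 -> Y = -0.02 ✓
  P = 3.972 -> Y = 1.972 ✓
All samples match this transformation.

(b) P - 2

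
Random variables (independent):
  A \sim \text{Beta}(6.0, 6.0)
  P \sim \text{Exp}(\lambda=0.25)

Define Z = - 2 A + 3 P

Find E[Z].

E[Z] = -2*E[A] + 3*E[P]
E[A] = 0.5
E[P] = 4
E[Z] = -2*0.5 + 3*4 = 11

11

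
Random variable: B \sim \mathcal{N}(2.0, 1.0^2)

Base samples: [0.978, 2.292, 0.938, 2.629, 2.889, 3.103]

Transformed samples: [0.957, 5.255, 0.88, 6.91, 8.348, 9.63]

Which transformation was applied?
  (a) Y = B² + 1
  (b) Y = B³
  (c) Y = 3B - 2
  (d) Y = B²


Checking option (d) Y = B²:
  B = 0.978 -> Y = 0.957 ✓
  B = 2.292 -> Y = 5.255 ✓
  B = 0.938 -> Y = 0.88 ✓
All samples match this transformation.

(d) B²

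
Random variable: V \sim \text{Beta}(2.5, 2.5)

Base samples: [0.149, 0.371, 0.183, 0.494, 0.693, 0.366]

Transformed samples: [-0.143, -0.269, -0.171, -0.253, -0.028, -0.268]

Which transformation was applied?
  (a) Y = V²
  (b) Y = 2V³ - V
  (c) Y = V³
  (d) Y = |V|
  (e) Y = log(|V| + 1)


Checking option (b) Y = 2V³ - V:
  V = 0.149 -> Y = -0.143 ✓
  V = 0.371 -> Y = -0.269 ✓
  V = 0.183 -> Y = -0.171 ✓
All samples match this transformation.

(b) 2V³ - V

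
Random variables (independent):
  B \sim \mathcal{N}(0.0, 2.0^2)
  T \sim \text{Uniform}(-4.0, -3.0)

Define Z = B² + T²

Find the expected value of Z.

E[Z] = E[B²] + E[T²]
E[B²] = Var(B) + E[B]² = 4 + 0 = 4
E[T²] = Var(T) + E[T]² = 0.083333333 + 12.25 = 12.333333
E[Z] = 4 + 12.333333 = 16.333333

16.333333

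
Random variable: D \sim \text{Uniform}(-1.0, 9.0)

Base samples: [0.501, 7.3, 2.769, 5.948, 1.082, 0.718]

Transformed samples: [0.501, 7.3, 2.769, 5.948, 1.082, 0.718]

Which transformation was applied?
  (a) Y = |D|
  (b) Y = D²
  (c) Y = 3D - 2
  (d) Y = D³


Checking option (a) Y = |D|:
  D = 0.501 -> Y = 0.501 ✓
  D = 7.3 -> Y = 7.3 ✓
  D = 2.769 -> Y = 2.769 ✓
All samples match this transformation.

(a) |D|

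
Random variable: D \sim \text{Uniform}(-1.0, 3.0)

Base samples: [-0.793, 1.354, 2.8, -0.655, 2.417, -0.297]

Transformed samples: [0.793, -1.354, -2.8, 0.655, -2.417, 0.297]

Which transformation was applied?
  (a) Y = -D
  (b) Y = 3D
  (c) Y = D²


Checking option (a) Y = -D:
  D = -0.793 -> Y = 0.793 ✓
  D = 1.354 -> Y = -1.354 ✓
  D = 2.8 -> Y = -2.8 ✓
All samples match this transformation.

(a) -D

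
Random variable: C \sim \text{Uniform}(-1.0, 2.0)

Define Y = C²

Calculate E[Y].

E[C²] = Var(C) + (E[C])² = 0.75 + 0.25 = 1

1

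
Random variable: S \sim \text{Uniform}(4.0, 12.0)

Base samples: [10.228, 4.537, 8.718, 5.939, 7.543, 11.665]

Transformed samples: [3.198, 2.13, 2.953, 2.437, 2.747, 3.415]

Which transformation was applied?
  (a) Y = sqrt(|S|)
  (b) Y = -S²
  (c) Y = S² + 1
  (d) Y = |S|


Checking option (a) Y = sqrt(|S|):
  S = 10.228 -> Y = 3.198 ✓
  S = 4.537 -> Y = 2.13 ✓
  S = 8.718 -> Y = 2.953 ✓
All samples match this transformation.

(a) sqrt(|S|)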